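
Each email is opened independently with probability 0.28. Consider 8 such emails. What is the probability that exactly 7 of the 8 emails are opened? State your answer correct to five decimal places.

0.00078

X ~ Binomial(n=8, p=0.28).
P(X=7) = C(8,7) · p^7 · (1−p)^1
= 8 · 0.00013493 · 0.72 = 0.0007772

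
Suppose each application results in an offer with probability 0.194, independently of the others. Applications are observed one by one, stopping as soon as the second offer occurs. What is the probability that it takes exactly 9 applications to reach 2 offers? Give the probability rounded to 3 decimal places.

0.067

Y = trial on which the second success occurs; negative binomial, r=2, p=0.194.
P(Y=9) = C(8,1) · p^2 · (1−p)^7
= 8 · 0.037636 · 0.22098 = 0.06653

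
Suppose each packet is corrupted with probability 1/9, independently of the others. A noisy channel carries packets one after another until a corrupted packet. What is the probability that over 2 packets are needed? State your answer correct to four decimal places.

Y = number of packets to the first success; geometric, p = 0.111111.
P(Y > 2) = P(first 2 all fail) = (1−p)^2 = 0.790123

0.7901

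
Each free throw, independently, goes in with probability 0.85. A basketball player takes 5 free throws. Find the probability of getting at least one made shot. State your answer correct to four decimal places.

0.9999

P(at least one) = 1 − P(none) = 1 − (1 − 0.85)^5
= 1 − 0.000076 = 0.999924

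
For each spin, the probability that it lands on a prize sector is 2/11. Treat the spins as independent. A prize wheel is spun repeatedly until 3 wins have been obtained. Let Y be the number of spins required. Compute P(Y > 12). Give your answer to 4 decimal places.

Needing more than 12 spins ⇔ fewer than 3 successes in the first 12. With X ~ Binomial(12, 0.181818), P(Y > 12) = P(X ≤ 2).
  k=0: C(12,0)·0.181818^0·0.818182^12 = 0.089991
  k=1: C(12,1)·0.181818^1·0.818182^11 = 0.239975
  k=2: C(12,2)·0.181818^2·0.818182^10 = 0.293303
P(X ≤ 2) = 0.623269

0.6233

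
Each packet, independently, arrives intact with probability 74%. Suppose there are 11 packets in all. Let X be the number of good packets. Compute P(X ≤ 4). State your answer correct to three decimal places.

X ~ Binomial(11, 0.74); P(X ≤ 4) = Σ C(11,k) p^k (1−p)^(11−k) over k:
  k=0: C(11,0)·0.74^0·0.26^11 = 0.00000
  k=1: C(11,1)·0.74^1·0.26^10 = 0.00001
  k=2: C(11,2)·0.74^2·0.26^9 = 0.00016
  k=3: C(11,3)·0.74^3·0.26^8 = 0.00140
  k=4: C(11,4)·0.74^4·0.26^7 = 0.00795
Total = 0.00952

0.010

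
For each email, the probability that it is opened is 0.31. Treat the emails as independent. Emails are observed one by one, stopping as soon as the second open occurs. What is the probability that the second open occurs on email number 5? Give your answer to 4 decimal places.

0.1263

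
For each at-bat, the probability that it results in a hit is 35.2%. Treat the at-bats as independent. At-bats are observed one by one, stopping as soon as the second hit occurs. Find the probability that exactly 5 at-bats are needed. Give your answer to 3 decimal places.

Y = trial on which the second success occurs; negative binomial, r=2, p=0.352.
P(Y=5) = C(4,1) · p^2 · (1−p)^3
= 4 · 0.1239 · 0.2721 = 0.13486

0.135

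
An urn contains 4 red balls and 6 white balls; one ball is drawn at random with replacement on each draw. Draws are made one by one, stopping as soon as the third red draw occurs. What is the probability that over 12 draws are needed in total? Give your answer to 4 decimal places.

0.0834

Needing more than 12 draws ⇔ fewer than 3 successes in the first 12. With X ~ Binomial(12, 0.40), P(Y > 12) = P(X ≤ 2).
  k=0: C(12,0)·0.40^0·0.60^12 = 0.002177
  k=1: C(12,1)·0.40^1·0.60^11 = 0.017414
  k=2: C(12,2)·0.40^2·0.60^10 = 0.063852
P(X ≤ 2) = 0.083443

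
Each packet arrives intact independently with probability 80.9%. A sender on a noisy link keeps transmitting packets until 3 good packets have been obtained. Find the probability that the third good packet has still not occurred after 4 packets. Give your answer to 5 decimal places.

Needing more than 4 packets ⇔ fewer than 3 successes in the first 4. With X ~ Binomial(4, 0.809), P(Y > 4) = P(X ≤ 2).
  k=0: C(4,0)·0.809^0·0.191^4 = 0.0013309
  k=1: C(4,1)·0.809^1·0.191^3 = 0.0225480
  k=2: C(4,2)·0.809^2·0.191^2 = 0.1432567
P(X ≤ 2) = 0.1671356

0.16714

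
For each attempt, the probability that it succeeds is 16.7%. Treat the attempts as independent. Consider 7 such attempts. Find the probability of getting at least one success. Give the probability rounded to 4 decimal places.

P(at least one) = 1 − P(none) = 1 − (1 − 0.167)^7
= 1 − 0.278301 = 0.721699

0.7217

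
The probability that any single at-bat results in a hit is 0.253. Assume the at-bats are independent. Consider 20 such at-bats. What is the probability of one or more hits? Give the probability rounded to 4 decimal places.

0.9971

P(at least one) = 1 − P(none) = 1 − (1 − 0.253)^20
= 1 − 0.002927 = 0.997073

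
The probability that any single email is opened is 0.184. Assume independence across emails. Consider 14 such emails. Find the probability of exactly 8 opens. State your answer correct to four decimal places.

X ~ Binomial(n=14, p=0.184).
P(X=8) = C(14,8) · p^8 · (1−p)^6
= 3003 · 1.3138e-06 · 0.29522 = 0.001165

0.0012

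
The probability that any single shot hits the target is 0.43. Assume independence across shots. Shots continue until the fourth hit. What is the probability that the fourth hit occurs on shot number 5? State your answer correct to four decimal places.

0.0779

Y = trial on which the fourth success occurs; negative binomial, r=4, p=0.43.
P(Y=5) = C(4,3) · p^4 · (1−p)^1
= 4 · 0.034188 · 0.57 = 0.077949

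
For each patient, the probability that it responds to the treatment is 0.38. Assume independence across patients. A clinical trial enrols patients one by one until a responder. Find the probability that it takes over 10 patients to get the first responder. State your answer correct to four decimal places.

0.0084

Y = number of patients to the first success; geometric, p = 0.38.
P(Y > 10) = P(first 10 all fail) = (1−p)^10 = 0.008393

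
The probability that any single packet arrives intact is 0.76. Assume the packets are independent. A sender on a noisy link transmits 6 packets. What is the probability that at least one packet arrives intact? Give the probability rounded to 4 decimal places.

P(at least one) = 1 − P(none) = 1 − (1 − 0.76)^6
= 1 − 0.000191 = 0.999809

0.9998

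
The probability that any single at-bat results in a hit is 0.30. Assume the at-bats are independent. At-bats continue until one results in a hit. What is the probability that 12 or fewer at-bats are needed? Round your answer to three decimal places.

Y = number of at-bats to the first success; geometric, p = 0.30.
P(Y ≤ 12) = 1 − (1−p)^12 = 1 − 0.01384 = 0.98616

0.986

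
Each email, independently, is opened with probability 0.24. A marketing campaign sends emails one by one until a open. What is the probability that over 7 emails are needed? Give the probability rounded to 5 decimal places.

Y = number of emails to the first success; geometric, p = 0.24.
P(Y > 7) = P(first 7 all fail) = (1−p)^7 = 0.1464519

0.14645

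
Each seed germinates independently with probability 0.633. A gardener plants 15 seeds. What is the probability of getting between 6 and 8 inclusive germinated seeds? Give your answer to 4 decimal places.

0.2739

X ~ Binomial(15, 0.633); P(6 ≤ X ≤ 8) = Σ C(15,k) p^k (1−p)^(15−k) over k:
  k=6: C(15,6)·0.633^6·0.367^9 = 0.038888
  k=7: C(15,7)·0.633^7·0.367^8 = 0.086239
  k=8: C(15,8)·0.633^8·0.367^7 = 0.148744
Total = 0.273872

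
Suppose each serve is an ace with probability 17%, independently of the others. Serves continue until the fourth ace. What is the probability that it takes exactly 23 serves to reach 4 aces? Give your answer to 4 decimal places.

Y = trial on which the fourth success occurs; negative binomial, r=4, p=0.17.
P(Y=23) = C(22,3) · p^4 · (1−p)^19
= 1540 · 0.00083521 · 0.029006 = 0.037308

0.0373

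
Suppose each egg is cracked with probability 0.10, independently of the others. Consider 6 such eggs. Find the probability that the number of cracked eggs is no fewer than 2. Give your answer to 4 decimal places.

X ~ Binomial(6, 0.10); P(X ≥ 2) = Σ C(6,k) p^k (1−p)^(6−k) over k:
  k=2: C(6,2)·0.10^2·0.90^4 = 0.098415
  k=3: C(6,3)·0.10^3·0.90^3 = 0.014580
  k=4: C(6,4)·0.10^4·0.90^2 = 0.001215
  k=5: C(6,5)·0.10^5·0.90^1 = 0.000054
  k=6: C(6,6)·0.10^6·0.90^0 = 0.000001
Total = 0.114265

0.1143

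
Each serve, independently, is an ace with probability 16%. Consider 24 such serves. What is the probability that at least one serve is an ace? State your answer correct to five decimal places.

0.98477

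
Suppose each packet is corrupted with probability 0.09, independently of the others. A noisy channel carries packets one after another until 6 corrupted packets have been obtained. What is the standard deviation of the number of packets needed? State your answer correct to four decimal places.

25.9629

Y = total packets until the sixth success; negative binomial with r=6, p=0.09.
SD(Y) = √[r(1−p)/p²] = √(674.074074) = 25.962937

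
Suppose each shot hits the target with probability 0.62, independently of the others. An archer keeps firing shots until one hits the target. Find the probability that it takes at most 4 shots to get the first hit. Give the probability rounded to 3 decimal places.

Y = number of shots to the first success; geometric, p = 0.62.
P(Y ≤ 4) = 1 − (1−p)^4 = 1 − 0.02085 = 0.97915

0.979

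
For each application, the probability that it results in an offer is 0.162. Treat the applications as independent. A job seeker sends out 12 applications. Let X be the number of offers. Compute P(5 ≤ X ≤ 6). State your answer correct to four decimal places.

0.0314

X ~ Binomial(12, 0.162); P(5 ≤ X ≤ 6) = Σ C(12,k) p^k (1−p)^(12−k) over k:
  k=5: C(12,5)·0.162^5·0.838^7 = 0.025645
  k=6: C(12,6)·0.162^6·0.838^6 = 0.005784
Total = 0.031429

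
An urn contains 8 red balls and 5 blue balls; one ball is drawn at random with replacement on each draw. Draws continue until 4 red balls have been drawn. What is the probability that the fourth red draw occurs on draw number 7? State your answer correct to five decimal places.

Y = trial on which the fourth success occurs; negative binomial, r=4, p=0.615385.
P(Y=7) = C(6,3) · p^4 · (1−p)^3
= 20 · 0.14341 · 0.056896 = 0.1631911

0.16319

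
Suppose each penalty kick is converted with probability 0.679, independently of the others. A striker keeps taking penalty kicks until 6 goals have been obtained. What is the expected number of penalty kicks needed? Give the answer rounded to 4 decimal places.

8.8365

Y = total penalty kicks until the sixth success; negative binomial with r=6, p=0.679.
E[Y] = r / p = 6 / 0.679 = 8.836524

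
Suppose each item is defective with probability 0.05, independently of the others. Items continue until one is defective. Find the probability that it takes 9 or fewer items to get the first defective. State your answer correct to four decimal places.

0.3698

Y = number of items to the first success; geometric, p = 0.05.
P(Y ≤ 9) = 1 − (1−p)^9 = 1 − 0.630249 = 0.369751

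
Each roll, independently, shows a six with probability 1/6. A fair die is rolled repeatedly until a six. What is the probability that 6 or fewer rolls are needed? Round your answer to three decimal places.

Y = number of rolls to the first success; geometric, p = 0.166667.
P(Y ≤ 6) = 1 − (1−p)^6 = 1 − 0.33490 = 0.66510

0.665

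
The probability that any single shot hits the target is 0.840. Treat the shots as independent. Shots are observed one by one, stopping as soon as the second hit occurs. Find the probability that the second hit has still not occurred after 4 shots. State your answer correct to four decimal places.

0.0144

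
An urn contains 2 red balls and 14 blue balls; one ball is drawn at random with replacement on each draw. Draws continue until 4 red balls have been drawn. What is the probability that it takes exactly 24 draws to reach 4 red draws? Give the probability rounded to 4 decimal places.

0.0299

Y = trial on which the fourth success occurs; negative binomial, r=4, p=0.125.
P(Y=24) = C(23,3) · p^4 · (1−p)^20
= 1771 · 0.00024414 · 0.069209 = 0.029924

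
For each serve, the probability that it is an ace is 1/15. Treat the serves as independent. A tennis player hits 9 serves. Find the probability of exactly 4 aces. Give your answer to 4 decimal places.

0.0018

X ~ Binomial(n=9, p=0.066667).
P(X=4) = C(9,4) · p^4 · (1−p)^5
= 126 · 1.9753e-05 · 0.70825 = 0.001763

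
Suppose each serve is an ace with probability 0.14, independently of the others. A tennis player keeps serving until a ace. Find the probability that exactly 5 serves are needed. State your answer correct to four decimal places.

0.0766

Geometric (trials to first success), p = 0.14.
P(Y = 5) = (1−p)^4 · p = 0.54701 · 0.14 = 0.076581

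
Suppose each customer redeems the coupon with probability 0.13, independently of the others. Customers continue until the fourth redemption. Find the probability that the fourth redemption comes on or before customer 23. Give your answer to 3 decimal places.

Finishing within 23 customers ⇔ at least 4 successes in the first 23. With X ~ Binomial(23, 0.13), P(Y ≤ 23) = 1 − P(X ≤ 3).
  k=0: C(23,0)·0.13^0·0.87^23 = 0.04064
  k=1: C(23,1)·0.13^1·0.87^22 = 0.13967
  k=2: C(23,2)·0.13^2·0.87^21 = 0.22957
  k=3: C(23,3)·0.13^3·0.87^20 = 0.24012
1 − 0.65000 = 0.35000

0.350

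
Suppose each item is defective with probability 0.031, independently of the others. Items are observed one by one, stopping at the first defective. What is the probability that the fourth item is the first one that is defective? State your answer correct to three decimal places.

0.028

Geometric (trials to first success), p = 0.031.
P(Y = 4) = (1−p)^3 · p = 0.90985 · 0.031 = 0.02821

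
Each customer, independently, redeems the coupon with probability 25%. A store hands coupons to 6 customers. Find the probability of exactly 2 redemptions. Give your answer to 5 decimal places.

0.29663

X ~ Binomial(n=6, p=0.25).
P(X=2) = C(6,2) · p^2 · (1−p)^4
= 15 · 0.0625 · 0.31641 = 0.2966309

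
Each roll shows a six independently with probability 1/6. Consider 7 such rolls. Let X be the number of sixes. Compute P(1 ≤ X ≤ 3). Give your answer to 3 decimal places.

0.703

X ~ Binomial(7, 0.166667); P(1 ≤ X ≤ 3) = Σ C(7,k) p^k (1−p)^(7−k) over k:
  k=1: C(7,1)·0.166667^1·0.833333^6 = 0.39071
  k=2: C(7,2)·0.166667^2·0.833333^5 = 0.23443
  k=3: C(7,3)·0.166667^3·0.833333^4 = 0.07814
Total = 0.70329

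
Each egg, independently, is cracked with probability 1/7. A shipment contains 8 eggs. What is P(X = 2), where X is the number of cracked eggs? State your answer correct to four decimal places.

0.2266

X ~ Binomial(n=8, p=0.142857).
P(X=2) = C(8,2) · p^2 · (1−p)^6
= 28 · 0.020408 · 0.39657 = 0.226611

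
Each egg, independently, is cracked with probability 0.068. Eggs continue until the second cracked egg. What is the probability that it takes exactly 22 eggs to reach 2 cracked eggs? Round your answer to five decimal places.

Y = trial on which the second success occurs; negative binomial, r=2, p=0.068.
P(Y=22) = C(21,1) · p^2 · (1−p)^20
= 21 · 0.004624 · 0.24452 = 0.0237441

0.02374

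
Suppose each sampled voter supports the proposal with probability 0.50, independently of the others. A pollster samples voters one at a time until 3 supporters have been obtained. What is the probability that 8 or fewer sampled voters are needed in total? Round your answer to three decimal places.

0.855

Finishing within 8 sampled voters ⇔ at least 3 successes in the first 8. With X ~ Binomial(8, 0.50), P(Y ≤ 8) = 1 − P(X ≤ 2).
  k=0: C(8,0)·0.50^0·0.50^8 = 0.00391
  k=1: C(8,1)·0.50^1·0.50^7 = 0.03125
  k=2: C(8,2)·0.50^2·0.50^6 = 0.10938
1 − 0.14453 = 0.85547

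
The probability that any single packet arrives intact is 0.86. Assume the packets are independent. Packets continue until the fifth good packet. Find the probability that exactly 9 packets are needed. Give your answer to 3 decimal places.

0.013

Y = trial on which the fifth success occurs; negative binomial, r=5, p=0.86.
P(Y=9) = C(8,4) · p^5 · (1−p)^4
= 70 · 0.47043 · 0.00038416 = 0.01265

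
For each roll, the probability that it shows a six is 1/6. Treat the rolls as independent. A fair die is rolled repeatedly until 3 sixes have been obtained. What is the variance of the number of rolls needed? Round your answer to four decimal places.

Y = total rolls until the third success; negative binomial with r=3, p=0.166667.
Var(Y) = r(1−p)/p² = 3·0.833333 / 0.166667² = 90.000000

90.0000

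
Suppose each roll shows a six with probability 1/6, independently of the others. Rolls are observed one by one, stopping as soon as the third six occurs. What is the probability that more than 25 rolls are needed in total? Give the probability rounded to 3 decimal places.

Needing more than 25 rolls ⇔ fewer than 3 successes in the first 25. With X ~ Binomial(25, 0.166667), P(Y > 25) = P(X ≤ 2).
  k=0: C(25,0)·0.166667^0·0.833333^25 = 0.01048
  k=1: C(25,1)·0.166667^1·0.833333^24 = 0.05241
  k=2: C(25,2)·0.166667^2·0.833333^23 = 0.12579
P(X ≤ 2) = 0.18869

0.189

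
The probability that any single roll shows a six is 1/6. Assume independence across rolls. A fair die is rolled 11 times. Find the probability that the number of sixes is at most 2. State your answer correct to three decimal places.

X ~ Binomial(11, 0.166667); P(X ≤ 2) = Σ C(11,k) p^k (1−p)^(11−k) over k:
  k=0: C(11,0)·0.166667^0·0.833333^11 = 0.13459
  k=1: C(11,1)·0.166667^1·0.833333^10 = 0.29609
  k=2: C(11,2)·0.166667^2·0.833333^9 = 0.29609
Total = 0.72678

0.727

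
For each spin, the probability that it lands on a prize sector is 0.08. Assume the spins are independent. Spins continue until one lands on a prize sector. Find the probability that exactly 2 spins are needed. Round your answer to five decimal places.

0.07360

Geometric (trials to first success), p = 0.08.
P(Y = 2) = (1−p)^1 · p = 0.92 · 0.08 = 0.0736000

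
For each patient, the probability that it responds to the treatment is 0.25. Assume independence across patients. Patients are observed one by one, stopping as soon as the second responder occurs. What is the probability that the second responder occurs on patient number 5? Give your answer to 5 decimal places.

Y = trial on which the second success occurs; negative binomial, r=2, p=0.25.
P(Y=5) = C(4,1) · p^2 · (1−p)^3
= 4 · 0.0625 · 0.42188 = 0.1054688

0.10547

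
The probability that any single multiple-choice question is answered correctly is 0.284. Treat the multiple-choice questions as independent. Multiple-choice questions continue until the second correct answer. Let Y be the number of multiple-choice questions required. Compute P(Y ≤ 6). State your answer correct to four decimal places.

Finishing within 6 multiple-choice questions ⇔ at least 2 successes in the first 6. With X ~ Binomial(6, 0.284), P(Y ≤ 6) = 1 − P(X ≤ 1).
  k=0: C(6,0)·0.284^0·0.716^6 = 0.134734
  k=1: C(6,1)·0.284^1·0.716^5 = 0.320653
1 − 0.455387 = 0.544613

0.5446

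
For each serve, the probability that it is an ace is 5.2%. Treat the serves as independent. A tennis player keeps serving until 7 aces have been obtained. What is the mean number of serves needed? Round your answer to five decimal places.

134.61538

Y = total serves until the seventh success; negative binomial with r=7, p=0.052.
E[Y] = r / p = 7 / 0.052 = 134.6153846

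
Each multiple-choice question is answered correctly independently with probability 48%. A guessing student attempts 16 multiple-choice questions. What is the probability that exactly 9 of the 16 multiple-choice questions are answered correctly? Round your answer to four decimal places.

0.1591

X ~ Binomial(n=16, p=0.48).
P(X=9) = C(16,9) · p^9 · (1−p)^7
= 11440 · 0.0013526 · 0.010281 = 0.159082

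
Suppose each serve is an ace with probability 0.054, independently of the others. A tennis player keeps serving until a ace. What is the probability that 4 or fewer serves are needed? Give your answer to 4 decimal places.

Y = number of serves to the first success; geometric, p = 0.054.
P(Y ≤ 4) = 1 − (1−p)^4 = 1 − 0.800875 = 0.199125

0.1991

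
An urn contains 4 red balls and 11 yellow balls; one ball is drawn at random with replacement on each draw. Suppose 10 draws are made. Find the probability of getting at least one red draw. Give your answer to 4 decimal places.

0.9550

P(at least one) = 1 − P(none) = 1 − (1 − 0.266667)^10
= 1 − 0.044979 = 0.955021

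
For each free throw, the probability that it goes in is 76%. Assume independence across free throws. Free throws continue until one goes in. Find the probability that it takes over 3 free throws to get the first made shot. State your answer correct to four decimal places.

Y = number of free throws to the first success; geometric, p = 0.76.
P(Y > 3) = P(first 3 all fail) = (1−p)^3 = 0.013824

0.0138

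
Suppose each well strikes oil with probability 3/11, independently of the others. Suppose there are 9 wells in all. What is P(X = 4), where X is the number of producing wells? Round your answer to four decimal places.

X ~ Binomial(n=9, p=0.272727).
P(X=4) = C(9,4) · p^4 · (1−p)^5
= 126 · 0.0055324 · 0.20346 = 0.141831

0.1418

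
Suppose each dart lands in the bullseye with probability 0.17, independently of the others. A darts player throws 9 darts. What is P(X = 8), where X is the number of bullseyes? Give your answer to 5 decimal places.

0.00001

X ~ Binomial(n=9, p=0.17).
P(X=8) = C(9,8) · p^8 · (1−p)^1
= 9 · 6.9758e-07 · 0.83 = 0.0000052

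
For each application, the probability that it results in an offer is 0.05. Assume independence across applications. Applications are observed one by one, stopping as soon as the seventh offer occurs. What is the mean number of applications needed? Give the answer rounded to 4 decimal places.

140.0000

Y = total applications until the seventh success; negative binomial with r=7, p=0.05.
E[Y] = r / p = 7 / 0.05 = 140.000000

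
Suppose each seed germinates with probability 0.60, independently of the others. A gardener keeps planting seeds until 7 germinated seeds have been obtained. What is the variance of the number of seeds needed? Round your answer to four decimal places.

Y = total seeds until the seventh success; negative binomial with r=7, p=0.60.
Var(Y) = r(1−p)/p² = 7·0.40 / 0.60² = 7.777778

7.7778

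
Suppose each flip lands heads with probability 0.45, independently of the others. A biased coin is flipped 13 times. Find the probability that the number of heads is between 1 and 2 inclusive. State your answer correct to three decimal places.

0.026

X ~ Binomial(13, 0.45); P(1 ≤ X ≤ 2) = Σ C(13,k) p^k (1−p)^(13−k) over k:
  k=1: C(13,1)·0.45^1·0.55^12 = 0.00448
  k=2: C(13,2)·0.45^2·0.55^11 = 0.02200
Total = 0.02649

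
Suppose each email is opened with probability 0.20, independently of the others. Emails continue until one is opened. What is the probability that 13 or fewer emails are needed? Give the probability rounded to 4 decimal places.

0.9450

Y = number of emails to the first success; geometric, p = 0.20.
P(Y ≤ 13) = 1 − (1−p)^13 = 1 − 0.054976 = 0.945024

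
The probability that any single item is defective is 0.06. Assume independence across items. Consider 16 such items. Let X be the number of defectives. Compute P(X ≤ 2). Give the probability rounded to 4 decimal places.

0.9327

X ~ Binomial(16, 0.06); P(X ≤ 2) = Σ C(16,k) p^k (1−p)^(16−k) over k:
  k=0: C(16,0)·0.06^0·0.94^16 = 0.371574
  k=1: C(16,1)·0.06^1·0.94^15 = 0.379480
  k=2: C(16,2)·0.06^2·0.94^14 = 0.181666
Total = 0.932720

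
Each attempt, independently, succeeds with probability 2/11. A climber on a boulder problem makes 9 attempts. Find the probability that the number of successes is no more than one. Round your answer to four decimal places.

0.4929

X ~ Binomial(9, 0.181818); P(X ≤ 1) = Σ C(9,k) p^k (1−p)^(9−k) over k:
  k=0: C(9,0)·0.181818^0·0.818182^9 = 0.164304
  k=1: C(9,1)·0.181818^1·0.818182^8 = 0.328608
Total = 0.492912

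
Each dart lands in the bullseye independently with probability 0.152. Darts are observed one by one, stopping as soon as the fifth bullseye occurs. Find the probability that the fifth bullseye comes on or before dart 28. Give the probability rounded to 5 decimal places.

0.42489

Finishing within 28 darts ⇔ at least 5 successes in the first 28. With X ~ Binomial(28, 0.152), P(Y ≤ 28) = 1 − P(X ≤ 4).
  k=0: C(28,0)·0.152^0·0.848^28 = 0.0098874
  k=1: C(28,1)·0.152^1·0.848^27 = 0.0496238
  k=2: C(28,2)·0.152^2·0.848^26 = 0.1200801
  k=3: C(28,3)·0.152^3·0.848^25 = 0.1865396
  k=4: C(28,4)·0.152^4·0.848^24 = 0.2089771
1 − 0.5751080 = 0.4248920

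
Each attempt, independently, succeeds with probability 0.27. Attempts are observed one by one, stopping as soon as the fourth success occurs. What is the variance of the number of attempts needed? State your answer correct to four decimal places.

Y = total attempts until the fourth success; negative binomial with r=4, p=0.27.
Var(Y) = r(1−p)/p² = 4·0.73 / 0.27² = 40.054870

40.0549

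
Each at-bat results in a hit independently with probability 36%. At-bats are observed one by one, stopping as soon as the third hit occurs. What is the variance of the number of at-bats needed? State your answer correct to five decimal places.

Y = total at-bats until the third success; negative binomial with r=3, p=0.36.
Var(Y) = r(1−p)/p² = 3·0.64 / 0.36² = 14.8148148

14.81481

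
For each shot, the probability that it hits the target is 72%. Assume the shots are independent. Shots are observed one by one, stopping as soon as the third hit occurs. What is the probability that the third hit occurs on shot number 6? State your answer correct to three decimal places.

Y = trial on which the third success occurs; negative binomial, r=3, p=0.72.
P(Y=6) = C(5,2) · p^3 · (1−p)^3
= 10 · 0.37325 · 0.021952 = 0.08194

0.082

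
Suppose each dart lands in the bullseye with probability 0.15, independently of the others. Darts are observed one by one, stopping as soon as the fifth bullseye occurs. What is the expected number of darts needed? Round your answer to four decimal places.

33.3333

Y = total darts until the fifth success; negative binomial with r=5, p=0.15.
E[Y] = r / p = 5 / 0.15 = 33.333333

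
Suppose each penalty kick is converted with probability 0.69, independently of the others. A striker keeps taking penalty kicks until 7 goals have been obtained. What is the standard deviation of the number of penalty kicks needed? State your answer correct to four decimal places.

2.1349

Y = total penalty kicks until the seventh success; negative binomial with r=7, p=0.69.
SD(Y) = √[r(1−p)/p²] = √(4.557866) = 2.134916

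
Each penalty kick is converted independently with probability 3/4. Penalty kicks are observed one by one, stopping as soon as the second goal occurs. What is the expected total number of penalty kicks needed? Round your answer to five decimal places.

2.66667

Y = total penalty kicks until the second success; negative binomial with r=2, p=0.75.
E[Y] = r / p = 2 / 0.75 = 2.6666667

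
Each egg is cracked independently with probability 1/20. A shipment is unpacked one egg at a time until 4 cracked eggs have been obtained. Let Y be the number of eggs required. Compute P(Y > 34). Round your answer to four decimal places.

0.9119

Needing more than 34 eggs ⇔ fewer than 4 successes in the first 34. With X ~ Binomial(34, 0.05), P(Y > 34) = P(X ≤ 3).
  k=0: C(34,0)·0.05^0·0.95^34 = 0.174825
  k=1: C(34,1)·0.05^1·0.95^33 = 0.312844
  k=2: C(34,2)·0.05^2·0.95^32 = 0.271680
  k=3: C(34,3)·0.05^3·0.95^31 = 0.152522
P(X ≤ 3) = 0.911871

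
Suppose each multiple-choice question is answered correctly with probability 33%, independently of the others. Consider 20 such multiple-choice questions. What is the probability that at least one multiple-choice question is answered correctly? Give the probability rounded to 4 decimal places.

P(at least one) = 1 − P(none) = 1 − (1 − 0.33)^20
= 1 − 0.000332 = 0.999668

0.9997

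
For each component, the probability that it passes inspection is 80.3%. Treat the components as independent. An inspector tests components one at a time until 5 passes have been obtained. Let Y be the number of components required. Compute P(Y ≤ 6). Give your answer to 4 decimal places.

0.6627

Finishing within 6 components ⇔ at least 5 successes in the first 6. With X ~ Binomial(6, 0.803), P(Y ≤ 6) = 1 − P(X ≤ 4).
  k=0: C(6,0)·0.803^0·0.197^6 = 0.000058
  k=1: C(6,1)·0.803^1·0.197^5 = 0.001430
  k=2: C(6,2)·0.803^2·0.197^4 = 0.014568
  k=3: C(6,3)·0.803^3·0.197^3 = 0.079173
  k=4: C(6,4)·0.803^4·0.197^2 = 0.242039
1 − 0.337268 = 0.662732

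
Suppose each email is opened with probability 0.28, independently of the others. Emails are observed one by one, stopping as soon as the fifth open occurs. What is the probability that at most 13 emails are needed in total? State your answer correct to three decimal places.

0.287

Finishing within 13 emails ⇔ at least 5 successes in the first 13. With X ~ Binomial(13, 0.28), P(Y ≤ 13) = 1 − P(X ≤ 4).
  k=0: C(13,0)·0.28^0·0.72^13 = 0.01397
  k=1: C(13,1)·0.28^1·0.72^12 = 0.07065
  k=2: C(13,2)·0.28^2·0.72^11 = 0.16484
  k=3: C(13,3)·0.28^3·0.72^10 = 0.23505
  k=4: C(13,4)·0.28^4·0.72^9 = 0.22852
1 − 0.71304 = 0.28696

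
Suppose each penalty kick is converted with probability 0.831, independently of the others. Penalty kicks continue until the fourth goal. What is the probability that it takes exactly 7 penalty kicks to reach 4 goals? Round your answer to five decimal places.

Y = trial on which the fourth success occurs; negative binomial, r=4, p=0.831.
P(Y=7) = C(6,3) · p^4 · (1−p)^3
= 20 · 0.47687 · 0.0048268 = 0.0460356

0.04604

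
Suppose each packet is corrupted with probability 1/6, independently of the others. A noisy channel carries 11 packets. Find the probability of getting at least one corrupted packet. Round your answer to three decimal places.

0.865

P(at least one) = 1 − P(none) = 1 − (1 − 0.166667)^11
= 1 − 0.13459 = 0.86541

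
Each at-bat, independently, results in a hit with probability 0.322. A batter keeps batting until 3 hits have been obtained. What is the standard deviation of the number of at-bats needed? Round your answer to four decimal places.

4.4291

Y = total at-bats until the third success; negative binomial with r=3, p=0.322.
SD(Y) = √[r(1−p)/p²] = √(19.617299) = 4.429142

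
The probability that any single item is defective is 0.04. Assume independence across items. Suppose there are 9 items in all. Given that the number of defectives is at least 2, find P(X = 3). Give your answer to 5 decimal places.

0.08810

X ~ Binomial(9, 0.04). Want P(X=3 | X≥2) = P(X=3) / P(X≥2).
P(X=3) = C(9,3)·0.04^3·0.96^6 = 0.0042081
P(X≥2) = 1 − 0.6925340 − 0.2597002 = 0.0477658
Ratio = 0.0042081 / 0.0477658 = 0.0880988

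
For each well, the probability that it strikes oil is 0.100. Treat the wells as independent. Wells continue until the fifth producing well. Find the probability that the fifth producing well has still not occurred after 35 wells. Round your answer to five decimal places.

0.73075

Needing more than 35 wells ⇔ fewer than 5 successes in the first 35. With X ~ Binomial(35, 0.10), P(Y > 35) = P(X ≤ 4).
  k=0: C(35,0)·0.10^0·0.90^35 = 0.0250316
  k=1: C(35,1)·0.10^1·0.90^34 = 0.0973449
  k=2: C(35,2)·0.10^2·0.90^33 = 0.1838738
  k=3: C(35,3)·0.10^3·0.90^32 = 0.2247346
  k=4: C(35,4)·0.10^4·0.90^31 = 0.1997641
P(X ≤ 4) = 0.7307490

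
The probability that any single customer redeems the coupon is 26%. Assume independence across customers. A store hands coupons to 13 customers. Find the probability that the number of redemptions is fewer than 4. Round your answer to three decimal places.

X ~ Binomial(13, 0.26); P(X ≤ 3) = Σ C(13,k) p^k (1−p)^(13−k) over k:
  k=0: C(13,0)·0.26^0·0.74^13 = 0.01995
  k=1: C(13,1)·0.26^1·0.74^12 = 0.09114
  k=2: C(13,2)·0.26^2·0.74^11 = 0.19213
  k=3: C(13,3)·0.26^3·0.74^10 = 0.24752
Total = 0.55073

0.551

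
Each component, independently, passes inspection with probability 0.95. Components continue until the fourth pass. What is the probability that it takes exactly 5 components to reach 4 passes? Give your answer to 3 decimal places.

Y = trial on which the fourth success occurs; negative binomial, r=4, p=0.95.
P(Y=5) = C(4,3) · p^4 · (1−p)^1
= 4 · 0.81451 · 0.05 = 0.16290

0.163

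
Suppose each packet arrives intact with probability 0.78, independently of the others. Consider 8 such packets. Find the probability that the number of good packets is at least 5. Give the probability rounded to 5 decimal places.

0.92351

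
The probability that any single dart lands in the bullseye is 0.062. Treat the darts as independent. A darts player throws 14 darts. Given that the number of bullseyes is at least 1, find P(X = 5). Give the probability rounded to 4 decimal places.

0.0017

X ~ Binomial(14, 0.062). Want P(X=5 | X≥1) = P(X=5) / P(X≥1).
P(X=5) = C(14,5)·0.062^5·0.938^9 = 0.001031
P(X≥1) = 1 − 0.408169 = 0.591831
Ratio = 0.001031 / 0.591831 = 0.001742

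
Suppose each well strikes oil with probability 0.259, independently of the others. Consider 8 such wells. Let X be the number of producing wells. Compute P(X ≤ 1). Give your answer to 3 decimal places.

X ~ Binomial(8, 0.259); P(X ≤ 1) = Σ C(8,k) p^k (1−p)^(8−k) over k:
  k=0: C(8,0)·0.259^0·0.741^8 = 0.09090
  k=1: C(8,1)·0.259^1·0.741^7 = 0.25417
Total = 0.34506

0.345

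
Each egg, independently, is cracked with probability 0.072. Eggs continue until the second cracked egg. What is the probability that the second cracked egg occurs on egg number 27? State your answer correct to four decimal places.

0.0208

Y = trial on which the second success occurs; negative binomial, r=2, p=0.072.
P(Y=27) = C(26,1) · p^2 · (1−p)^25
= 26 · 0.005184 · 0.15442 = 0.020813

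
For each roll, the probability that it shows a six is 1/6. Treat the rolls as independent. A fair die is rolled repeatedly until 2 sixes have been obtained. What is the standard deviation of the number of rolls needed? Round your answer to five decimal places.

Y = total rolls until the second success; negative binomial with r=2, p=0.166667.
SD(Y) = √[r(1−p)/p²] = √(60.0000000) = 7.7459667

7.74597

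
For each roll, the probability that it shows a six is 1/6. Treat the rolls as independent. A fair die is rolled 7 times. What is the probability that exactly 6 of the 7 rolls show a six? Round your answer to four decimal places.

0.0001

X ~ Binomial(n=7, p=0.166667).
P(X=6) = C(7,6) · p^6 · (1−p)^1
= 7 · 2.1433e-05 · 0.83333 = 0.000125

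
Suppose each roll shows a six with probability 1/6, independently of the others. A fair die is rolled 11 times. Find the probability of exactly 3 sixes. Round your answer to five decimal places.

X ~ Binomial(n=11, p=0.166667).
P(X=3) = C(11,3) · p^3 · (1−p)^8
= 165 · 0.0046296 · 0.23257 = 0.1776561

0.17766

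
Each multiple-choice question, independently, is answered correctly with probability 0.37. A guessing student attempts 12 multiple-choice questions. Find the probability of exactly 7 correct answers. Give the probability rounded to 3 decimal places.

0.075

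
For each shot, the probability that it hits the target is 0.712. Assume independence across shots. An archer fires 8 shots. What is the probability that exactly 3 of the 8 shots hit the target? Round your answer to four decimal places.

0.0400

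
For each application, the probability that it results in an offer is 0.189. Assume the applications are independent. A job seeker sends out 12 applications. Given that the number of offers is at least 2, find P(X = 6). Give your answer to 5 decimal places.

X ~ Binomial(12, 0.189). Want P(X=6 | X≥2) = P(X=6) / P(X≥2).
P(X=6) = C(12,6)·0.189^6·0.811^6 = 0.0119831
P(X≥2) = 1 − 0.0809562 − 0.2263979 = 0.6926458
Ratio = 0.0119831 / 0.6926458 = 0.0173004

0.01730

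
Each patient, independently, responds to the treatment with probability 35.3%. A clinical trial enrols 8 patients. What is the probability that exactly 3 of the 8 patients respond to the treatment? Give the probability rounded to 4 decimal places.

X ~ Binomial(n=8, p=0.353).
P(X=3) = C(8,3) · p^3 · (1−p)^5
= 56 · 0.043987 · 0.11338 = 0.279276

0.2793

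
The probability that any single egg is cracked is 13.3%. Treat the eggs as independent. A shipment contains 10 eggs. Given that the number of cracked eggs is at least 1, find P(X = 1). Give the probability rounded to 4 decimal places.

0.4844

X ~ Binomial(10, 0.133). Want P(X=1 | X≥1) = P(X=1) / P(X≥1).
P(X=1) = C(10,1)·0.133^1·0.867^9 = 0.368149
P(X≥1) = 1 − 0.239989 = 0.760011
Ratio = 0.368149 / 0.760011 = 0.484399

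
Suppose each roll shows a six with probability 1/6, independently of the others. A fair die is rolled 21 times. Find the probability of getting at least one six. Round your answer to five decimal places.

0.97826

P(at least one) = 1 − P(none) = 1 − (1 − 0.166667)^21
= 1 − 0.0217367 = 0.9782633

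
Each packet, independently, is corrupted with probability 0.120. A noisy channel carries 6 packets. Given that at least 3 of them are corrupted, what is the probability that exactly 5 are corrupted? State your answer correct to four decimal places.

X ~ Binomial(6, 0.12). Want P(X=5 | X≥3) = P(X=5) / P(X≥3).
P(X=5) = C(6,5)·0.12^5·0.88^1 = 0.000131
P(X≥3) = 1 − 0.464404 − 0.379967 − 0.129534 = 0.026095
Ratio = 0.000131 / 0.026095 = 0.005035

0.0050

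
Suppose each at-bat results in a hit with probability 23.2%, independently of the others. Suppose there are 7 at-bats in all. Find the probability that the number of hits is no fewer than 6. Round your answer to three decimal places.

0.001

X ~ Binomial(7, 0.232); P(X ≥ 6) = Σ C(7,k) p^k (1−p)^(7−k) over k:
  k=6: C(7,6)·0.232^6·0.768^1 = 0.00084
  k=7: C(7,7)·0.232^7·0.768^0 = 0.00004
Total = 0.00087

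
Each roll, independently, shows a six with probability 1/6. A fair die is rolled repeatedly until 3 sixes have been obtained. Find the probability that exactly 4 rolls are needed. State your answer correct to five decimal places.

0.01157

Y = trial on which the third success occurs; negative binomial, r=3, p=0.166667.
P(Y=4) = C(3,2) · p^3 · (1−p)^1
= 3 · 0.0046296 · 0.83333 = 0.0115741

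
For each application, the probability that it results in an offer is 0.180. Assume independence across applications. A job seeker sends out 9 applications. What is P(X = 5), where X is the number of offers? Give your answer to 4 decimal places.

0.0108

X ~ Binomial(n=9, p=0.18).
P(X=5) = C(9,5) · p^5 · (1−p)^4
= 126 · 0.00018896 · 0.45212 = 0.010764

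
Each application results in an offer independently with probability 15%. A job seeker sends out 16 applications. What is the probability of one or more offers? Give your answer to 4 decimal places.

0.9257

P(at least one) = 1 − P(none) = 1 − (1 − 0.15)^16
= 1 − 0.074251 = 0.925749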